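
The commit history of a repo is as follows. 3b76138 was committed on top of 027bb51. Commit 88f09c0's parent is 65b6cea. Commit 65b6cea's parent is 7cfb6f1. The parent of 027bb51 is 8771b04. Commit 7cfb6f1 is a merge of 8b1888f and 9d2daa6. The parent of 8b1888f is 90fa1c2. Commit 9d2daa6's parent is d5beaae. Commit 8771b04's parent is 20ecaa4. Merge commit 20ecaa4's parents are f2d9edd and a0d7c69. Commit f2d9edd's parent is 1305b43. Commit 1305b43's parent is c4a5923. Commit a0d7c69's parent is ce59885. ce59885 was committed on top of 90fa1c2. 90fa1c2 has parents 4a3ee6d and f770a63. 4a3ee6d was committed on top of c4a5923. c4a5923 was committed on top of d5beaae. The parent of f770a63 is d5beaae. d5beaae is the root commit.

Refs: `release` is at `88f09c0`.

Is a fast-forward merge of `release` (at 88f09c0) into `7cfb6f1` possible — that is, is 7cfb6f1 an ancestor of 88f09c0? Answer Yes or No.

A fast-forward from 7cfb6f1 to 88f09c0 is possible iff 7cfb6f1 is an ancestor of 88f09c0.
Ancestors of 88f09c0: {4a3ee6d, 65b6cea, 7cfb6f1, 88f09c0, 8b1888f, 90fa1c2, 9d2daa6, c4a5923, d5beaae, f770a63}.
7cfb6f1 is among them, so fast-forward is possible.

Yes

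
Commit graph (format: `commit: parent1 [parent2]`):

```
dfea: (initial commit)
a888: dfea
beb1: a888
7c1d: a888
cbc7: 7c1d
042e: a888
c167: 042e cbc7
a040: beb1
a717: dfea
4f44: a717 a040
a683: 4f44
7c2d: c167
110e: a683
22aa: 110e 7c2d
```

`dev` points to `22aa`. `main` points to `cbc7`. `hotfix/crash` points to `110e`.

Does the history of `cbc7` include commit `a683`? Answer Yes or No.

Ancestors of cbc7: {7c1d, a888, cbc7, dfea}.
a683 is not in that set, so it is not an ancestor of cbc7.

No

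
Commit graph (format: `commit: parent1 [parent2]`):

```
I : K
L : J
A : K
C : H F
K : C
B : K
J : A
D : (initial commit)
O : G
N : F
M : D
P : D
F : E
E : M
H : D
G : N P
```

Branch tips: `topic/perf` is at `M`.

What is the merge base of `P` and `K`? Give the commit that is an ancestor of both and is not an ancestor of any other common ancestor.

D

Ancestors of P: {D, P}.
Ancestors of K: {C, D, E, F, H, K, M}.
Common ancestors: {D}.
The only common ancestor is D, so it is the merge base.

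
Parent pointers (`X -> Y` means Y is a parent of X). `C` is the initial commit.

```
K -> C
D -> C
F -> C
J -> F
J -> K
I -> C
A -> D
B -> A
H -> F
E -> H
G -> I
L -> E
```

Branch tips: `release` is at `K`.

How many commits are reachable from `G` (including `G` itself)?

Walking parent pointers from G: reachable set = {C, G, I}.
That is 3 commits.

3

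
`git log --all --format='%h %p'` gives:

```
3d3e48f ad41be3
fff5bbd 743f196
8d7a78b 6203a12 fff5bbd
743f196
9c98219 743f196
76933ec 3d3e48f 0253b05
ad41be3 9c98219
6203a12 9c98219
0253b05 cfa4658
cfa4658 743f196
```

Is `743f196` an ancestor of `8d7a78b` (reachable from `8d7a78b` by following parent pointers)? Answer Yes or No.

Ancestors of 8d7a78b (commits reachable by following parents): {6203a12, 743f196, 8d7a78b, 9c98219, fff5bbd}.
743f196 is in that set, so it is an ancestor of 8d7a78b.

Yes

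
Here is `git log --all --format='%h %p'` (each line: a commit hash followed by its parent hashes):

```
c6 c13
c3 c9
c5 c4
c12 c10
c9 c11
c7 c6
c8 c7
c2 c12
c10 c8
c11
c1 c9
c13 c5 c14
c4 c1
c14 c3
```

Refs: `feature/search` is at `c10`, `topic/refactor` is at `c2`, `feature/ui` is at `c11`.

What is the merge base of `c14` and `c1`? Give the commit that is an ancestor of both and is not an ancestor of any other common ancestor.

Ancestors of c14: {c11, c14, c3, c9}.
Ancestors of c1: {c1, c11, c9}.
Common ancestors: {c11, c9}.
Among these, c9 is not an ancestor of any other common ancestor — it is the merge base.

c9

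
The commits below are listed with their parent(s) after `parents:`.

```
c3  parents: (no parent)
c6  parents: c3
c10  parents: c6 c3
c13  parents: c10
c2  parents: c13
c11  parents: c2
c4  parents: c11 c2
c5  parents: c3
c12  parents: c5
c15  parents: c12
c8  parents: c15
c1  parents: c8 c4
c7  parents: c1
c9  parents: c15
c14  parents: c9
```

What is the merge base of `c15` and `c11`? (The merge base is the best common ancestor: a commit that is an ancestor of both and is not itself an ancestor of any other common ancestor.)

c3

Ancestors of c15: {c12, c15, c3, c5}.
Ancestors of c11: {c10, c11, c13, c2, c3, c6}.
Common ancestors: {c3}.
The only common ancestor is c3, so it is the merge base.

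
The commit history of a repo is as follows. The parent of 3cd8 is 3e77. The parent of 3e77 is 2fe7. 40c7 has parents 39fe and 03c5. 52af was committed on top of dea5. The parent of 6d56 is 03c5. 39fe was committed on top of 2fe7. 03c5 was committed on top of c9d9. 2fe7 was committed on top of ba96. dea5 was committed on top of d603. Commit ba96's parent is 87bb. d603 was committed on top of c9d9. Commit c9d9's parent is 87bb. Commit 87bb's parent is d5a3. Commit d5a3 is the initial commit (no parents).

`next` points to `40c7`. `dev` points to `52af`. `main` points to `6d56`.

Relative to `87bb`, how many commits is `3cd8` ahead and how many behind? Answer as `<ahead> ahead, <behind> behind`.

Reachable from 3cd8: {2fe7, 3cd8, 3e77, 87bb, ba96, d5a3}.
Reachable from 87bb: {87bb, d5a3}.
Only in 3cd8's history (ahead): {2fe7, 3cd8, 3e77, ba96} — 4.
Only in 87bb's history (behind): {} — 0.

4 ahead, 0 behind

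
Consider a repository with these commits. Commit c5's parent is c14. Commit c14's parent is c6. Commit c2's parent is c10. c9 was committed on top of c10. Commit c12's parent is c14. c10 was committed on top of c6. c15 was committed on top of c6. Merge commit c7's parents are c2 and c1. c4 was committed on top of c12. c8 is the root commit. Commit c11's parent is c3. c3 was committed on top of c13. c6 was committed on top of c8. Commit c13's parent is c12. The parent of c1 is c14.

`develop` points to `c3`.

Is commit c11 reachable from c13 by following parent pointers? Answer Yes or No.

No

Ancestors of c13: {c12, c13, c14, c6, c8}.
c11 is not in that set, so it is not an ancestor of c13.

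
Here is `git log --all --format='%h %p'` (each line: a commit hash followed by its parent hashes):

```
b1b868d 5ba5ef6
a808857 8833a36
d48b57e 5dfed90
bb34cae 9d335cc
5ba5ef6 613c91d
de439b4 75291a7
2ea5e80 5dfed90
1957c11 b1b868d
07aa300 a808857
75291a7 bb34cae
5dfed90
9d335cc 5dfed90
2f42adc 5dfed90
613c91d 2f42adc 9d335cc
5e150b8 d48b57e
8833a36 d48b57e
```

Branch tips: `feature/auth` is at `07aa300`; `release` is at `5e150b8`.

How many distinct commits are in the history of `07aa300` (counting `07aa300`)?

Walking parent pointers from 07aa300: reachable set = {07aa300, 5dfed90, 8833a36, a808857, d48b57e}.
That is 5 commits.

5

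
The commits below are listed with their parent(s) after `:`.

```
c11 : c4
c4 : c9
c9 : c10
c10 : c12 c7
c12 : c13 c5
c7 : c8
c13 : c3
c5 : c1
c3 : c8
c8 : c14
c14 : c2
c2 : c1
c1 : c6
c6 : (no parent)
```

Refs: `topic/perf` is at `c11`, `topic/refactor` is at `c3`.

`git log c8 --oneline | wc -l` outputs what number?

5

Walking parent pointers from c8: reachable set = {c1, c14, c2, c6, c8}.
That is 5 commits.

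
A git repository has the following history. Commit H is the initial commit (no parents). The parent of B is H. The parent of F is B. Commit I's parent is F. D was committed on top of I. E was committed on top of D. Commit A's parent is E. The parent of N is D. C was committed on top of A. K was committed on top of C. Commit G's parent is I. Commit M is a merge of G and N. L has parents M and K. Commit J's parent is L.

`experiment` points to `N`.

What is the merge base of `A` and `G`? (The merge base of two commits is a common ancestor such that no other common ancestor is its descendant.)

Ancestors of A: {A, B, D, E, F, H, I}.
Ancestors of G: {B, F, G, H, I}.
Common ancestors: {B, F, H, I}.
Among these, I is not an ancestor of any other common ancestor — it is the merge base.

I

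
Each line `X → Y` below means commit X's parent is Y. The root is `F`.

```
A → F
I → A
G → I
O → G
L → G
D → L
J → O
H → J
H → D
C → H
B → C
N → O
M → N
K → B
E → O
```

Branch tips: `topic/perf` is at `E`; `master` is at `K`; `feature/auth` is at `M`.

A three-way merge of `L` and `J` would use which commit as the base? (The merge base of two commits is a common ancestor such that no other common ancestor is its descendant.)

G

Ancestors of L: {A, F, G, I, L}.
Ancestors of J: {A, F, G, I, J, O}.
Common ancestors: {A, F, G, I}.
Among these, G is not an ancestor of any other common ancestor — it is the merge base.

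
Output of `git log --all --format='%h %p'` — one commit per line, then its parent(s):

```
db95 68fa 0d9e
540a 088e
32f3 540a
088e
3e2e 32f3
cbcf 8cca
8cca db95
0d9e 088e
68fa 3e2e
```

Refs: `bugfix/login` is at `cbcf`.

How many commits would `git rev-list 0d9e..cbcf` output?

Reachable from cbcf: {088e, 0d9e, 32f3, 3e2e, 540a, 68fa, 8cca, cbcf, db95}.
Reachable from 0d9e: {088e, 0d9e}.
In cbcf's history but not 0d9e's: {32f3, 3e2e, 540a, 68fa, 8cca, cbcf, db95} — 7 commits.

7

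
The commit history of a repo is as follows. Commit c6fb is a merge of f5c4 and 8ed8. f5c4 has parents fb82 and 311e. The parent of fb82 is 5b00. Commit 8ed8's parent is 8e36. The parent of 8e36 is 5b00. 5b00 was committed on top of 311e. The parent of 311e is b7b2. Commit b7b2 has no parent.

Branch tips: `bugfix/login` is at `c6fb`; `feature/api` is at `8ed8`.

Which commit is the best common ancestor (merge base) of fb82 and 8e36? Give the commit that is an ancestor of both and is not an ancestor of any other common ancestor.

Ancestors of fb82: {311e, 5b00, b7b2, fb82}.
Ancestors of 8e36: {311e, 5b00, 8e36, b7b2}.
Common ancestors: {311e, 5b00, b7b2}.
Among these, 5b00 is not an ancestor of any other common ancestor — it is the merge base.

5b00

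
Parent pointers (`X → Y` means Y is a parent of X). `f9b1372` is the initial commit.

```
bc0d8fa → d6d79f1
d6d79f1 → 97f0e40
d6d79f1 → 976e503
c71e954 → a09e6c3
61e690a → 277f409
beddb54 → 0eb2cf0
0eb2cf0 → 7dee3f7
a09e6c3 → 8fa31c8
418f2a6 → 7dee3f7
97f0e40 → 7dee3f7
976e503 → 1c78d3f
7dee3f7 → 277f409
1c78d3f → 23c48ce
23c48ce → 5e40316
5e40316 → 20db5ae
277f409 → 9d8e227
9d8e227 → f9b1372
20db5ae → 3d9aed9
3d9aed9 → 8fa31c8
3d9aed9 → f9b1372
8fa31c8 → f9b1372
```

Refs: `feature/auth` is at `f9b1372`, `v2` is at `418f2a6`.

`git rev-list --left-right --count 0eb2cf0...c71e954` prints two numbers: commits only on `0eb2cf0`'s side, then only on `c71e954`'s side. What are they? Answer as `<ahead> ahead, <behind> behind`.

Reachable from 0eb2cf0: {0eb2cf0, 277f409, 7dee3f7, 9d8e227, f9b1372}.
Reachable from c71e954: {8fa31c8, a09e6c3, c71e954, f9b1372}.
Only in 0eb2cf0's history (ahead): {0eb2cf0, 277f409, 7dee3f7, 9d8e227} — 4.
Only in c71e954's history (behind): {8fa31c8, a09e6c3, c71e954} — 3.

4 ahead, 3 behind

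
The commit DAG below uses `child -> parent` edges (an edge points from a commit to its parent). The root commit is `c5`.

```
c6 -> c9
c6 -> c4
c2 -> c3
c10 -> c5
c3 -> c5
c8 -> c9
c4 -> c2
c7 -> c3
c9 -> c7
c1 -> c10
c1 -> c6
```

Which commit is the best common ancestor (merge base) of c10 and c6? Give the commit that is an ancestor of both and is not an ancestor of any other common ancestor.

c5

Ancestors of c10: {c10, c5}.
Ancestors of c6: {c2, c3, c4, c5, c6, c7, c9}.
Common ancestors: {c5}.
The only common ancestor is c5, so it is the merge base.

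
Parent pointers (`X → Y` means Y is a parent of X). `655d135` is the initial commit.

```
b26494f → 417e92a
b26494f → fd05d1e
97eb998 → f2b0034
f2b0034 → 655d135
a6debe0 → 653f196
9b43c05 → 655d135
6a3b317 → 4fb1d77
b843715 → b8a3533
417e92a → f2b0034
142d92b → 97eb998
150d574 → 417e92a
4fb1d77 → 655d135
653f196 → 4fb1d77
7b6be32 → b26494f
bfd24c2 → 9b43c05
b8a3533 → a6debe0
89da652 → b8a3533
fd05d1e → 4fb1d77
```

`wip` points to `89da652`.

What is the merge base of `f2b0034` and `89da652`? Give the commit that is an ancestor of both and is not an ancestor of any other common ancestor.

Ancestors of f2b0034: {655d135, f2b0034}.
Ancestors of 89da652: {4fb1d77, 653f196, 655d135, 89da652, a6debe0, b8a3533}.
Common ancestors: {655d135}.
The only common ancestor is 655d135, so it is the merge base.

655d135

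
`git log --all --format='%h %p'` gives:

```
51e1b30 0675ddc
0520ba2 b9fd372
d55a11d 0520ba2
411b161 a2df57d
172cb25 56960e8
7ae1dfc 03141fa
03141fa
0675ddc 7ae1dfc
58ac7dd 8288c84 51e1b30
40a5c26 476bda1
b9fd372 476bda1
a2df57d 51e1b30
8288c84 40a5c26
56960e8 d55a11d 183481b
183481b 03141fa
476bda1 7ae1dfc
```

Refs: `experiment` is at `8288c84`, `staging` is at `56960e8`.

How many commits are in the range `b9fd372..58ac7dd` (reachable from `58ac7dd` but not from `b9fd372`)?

Reachable from 58ac7dd: {03141fa, 0675ddc, 40a5c26, 476bda1, 51e1b30, 58ac7dd, 7ae1dfc, 8288c84}.
Reachable from b9fd372: {03141fa, 476bda1, 7ae1dfc, b9fd372}.
In 58ac7dd's history but not b9fd372's: {0675ddc, 40a5c26, 51e1b30, 58ac7dd, 8288c84} — 5 commits.

5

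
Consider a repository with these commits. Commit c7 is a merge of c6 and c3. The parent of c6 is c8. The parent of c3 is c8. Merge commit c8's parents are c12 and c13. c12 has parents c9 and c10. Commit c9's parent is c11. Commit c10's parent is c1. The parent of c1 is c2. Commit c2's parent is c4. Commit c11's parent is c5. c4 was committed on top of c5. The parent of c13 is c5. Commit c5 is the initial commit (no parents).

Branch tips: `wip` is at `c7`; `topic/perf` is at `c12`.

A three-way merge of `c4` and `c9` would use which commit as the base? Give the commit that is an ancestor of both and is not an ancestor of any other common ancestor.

c5

Ancestors of c4: {c4, c5}.
Ancestors of c9: {c11, c5, c9}.
Common ancestors: {c5}.
The only common ancestor is c5, so it is the merge base.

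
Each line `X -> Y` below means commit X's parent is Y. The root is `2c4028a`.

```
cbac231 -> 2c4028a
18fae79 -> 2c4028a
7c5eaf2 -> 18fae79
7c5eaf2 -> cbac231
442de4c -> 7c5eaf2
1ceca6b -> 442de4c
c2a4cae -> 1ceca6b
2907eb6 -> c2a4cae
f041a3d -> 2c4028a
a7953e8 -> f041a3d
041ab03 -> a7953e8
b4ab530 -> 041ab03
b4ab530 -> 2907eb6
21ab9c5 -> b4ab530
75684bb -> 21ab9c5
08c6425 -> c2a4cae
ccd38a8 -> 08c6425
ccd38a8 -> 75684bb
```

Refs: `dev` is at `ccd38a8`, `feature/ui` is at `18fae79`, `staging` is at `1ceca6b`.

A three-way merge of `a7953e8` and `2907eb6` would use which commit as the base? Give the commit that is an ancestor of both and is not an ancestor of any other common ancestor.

2c4028a

Ancestors of a7953e8: {2c4028a, a7953e8, f041a3d}.
Ancestors of 2907eb6: {18fae79, 1ceca6b, 2907eb6, 2c4028a, 442de4c, 7c5eaf2, c2a4cae, cbac231}.
Common ancestors: {2c4028a}.
The only common ancestor is 2c4028a, so it is the merge base.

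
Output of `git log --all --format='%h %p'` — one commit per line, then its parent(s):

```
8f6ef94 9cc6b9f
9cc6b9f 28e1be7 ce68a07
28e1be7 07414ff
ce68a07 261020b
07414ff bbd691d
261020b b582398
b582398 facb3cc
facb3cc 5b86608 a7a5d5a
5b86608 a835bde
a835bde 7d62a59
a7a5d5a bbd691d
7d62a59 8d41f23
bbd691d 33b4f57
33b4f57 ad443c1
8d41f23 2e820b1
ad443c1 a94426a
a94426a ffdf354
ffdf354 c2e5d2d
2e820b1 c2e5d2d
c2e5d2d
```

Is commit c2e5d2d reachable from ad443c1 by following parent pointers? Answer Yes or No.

Yes

Ancestors of ad443c1 (commits reachable by following parents): {a94426a, ad443c1, c2e5d2d, ffdf354}.
c2e5d2d is in that set, so it is an ancestor of ad443c1.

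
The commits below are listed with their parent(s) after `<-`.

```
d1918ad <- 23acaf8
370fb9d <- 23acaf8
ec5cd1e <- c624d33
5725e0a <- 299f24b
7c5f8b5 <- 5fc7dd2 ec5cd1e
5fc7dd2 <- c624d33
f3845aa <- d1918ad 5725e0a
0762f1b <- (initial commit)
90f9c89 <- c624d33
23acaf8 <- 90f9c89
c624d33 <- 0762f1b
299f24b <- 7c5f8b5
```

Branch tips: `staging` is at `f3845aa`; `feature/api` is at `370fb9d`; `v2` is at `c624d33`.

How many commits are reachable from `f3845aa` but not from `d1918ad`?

Reachable from f3845aa: {0762f1b, 23acaf8, 299f24b, 5725e0a, 5fc7dd2, 7c5f8b5, 90f9c89, c624d33, d1918ad, ec5cd1e, f3845aa}.
Reachable from d1918ad: {0762f1b, 23acaf8, 90f9c89, c624d33, d1918ad}.
In f3845aa's history but not d1918ad's: {299f24b, 5725e0a, 5fc7dd2, 7c5f8b5, ec5cd1e, f3845aa} — 6 commits.

6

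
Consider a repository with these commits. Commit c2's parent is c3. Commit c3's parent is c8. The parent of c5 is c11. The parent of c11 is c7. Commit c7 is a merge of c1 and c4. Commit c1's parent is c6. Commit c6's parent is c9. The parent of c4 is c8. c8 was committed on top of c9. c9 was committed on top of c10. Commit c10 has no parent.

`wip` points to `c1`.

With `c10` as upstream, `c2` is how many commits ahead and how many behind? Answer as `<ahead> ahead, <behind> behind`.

Reachable from c2: {c10, c2, c3, c8, c9}.
Reachable from c10: {c10}.
Only in c2's history (ahead): {c2, c3, c8, c9} — 4.
Only in c10's history (behind): {} — 0.

4 ahead, 0 behind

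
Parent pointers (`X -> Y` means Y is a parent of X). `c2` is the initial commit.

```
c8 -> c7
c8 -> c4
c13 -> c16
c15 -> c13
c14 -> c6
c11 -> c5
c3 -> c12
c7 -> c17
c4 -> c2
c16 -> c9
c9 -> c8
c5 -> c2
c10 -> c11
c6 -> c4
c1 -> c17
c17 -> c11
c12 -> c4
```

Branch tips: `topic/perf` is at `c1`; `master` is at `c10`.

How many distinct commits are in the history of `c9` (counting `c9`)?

Walking parent pointers from c9: reachable set = {c11, c17, c2, c4, c5, c7, c8, c9}.
That is 8 commits.

8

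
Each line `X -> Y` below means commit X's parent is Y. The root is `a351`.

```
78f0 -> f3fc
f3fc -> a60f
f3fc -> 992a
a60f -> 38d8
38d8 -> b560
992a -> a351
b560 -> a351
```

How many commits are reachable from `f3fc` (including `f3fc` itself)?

Walking parent pointers from f3fc: reachable set = {38d8, 992a, a351, a60f, b560, f3fc}.
That is 6 commits.

6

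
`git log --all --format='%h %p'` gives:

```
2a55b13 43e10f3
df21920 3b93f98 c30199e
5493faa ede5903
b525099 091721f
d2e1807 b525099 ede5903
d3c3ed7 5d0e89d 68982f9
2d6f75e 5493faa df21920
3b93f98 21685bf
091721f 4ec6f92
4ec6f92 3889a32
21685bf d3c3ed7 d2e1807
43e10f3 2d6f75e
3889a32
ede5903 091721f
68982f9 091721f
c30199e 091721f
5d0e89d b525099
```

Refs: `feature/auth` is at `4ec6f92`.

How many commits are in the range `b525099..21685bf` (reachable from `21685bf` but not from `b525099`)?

6

Reachable from 21685bf: {091721f, 21685bf, 3889a32, 4ec6f92, 5d0e89d, 68982f9, b525099, d2e1807, d3c3ed7, ede5903}.
Reachable from b525099: {091721f, 3889a32, 4ec6f92, b525099}.
In 21685bf's history but not b525099's: {21685bf, 5d0e89d, 68982f9, d2e1807, d3c3ed7, ede5903} — 6 commits.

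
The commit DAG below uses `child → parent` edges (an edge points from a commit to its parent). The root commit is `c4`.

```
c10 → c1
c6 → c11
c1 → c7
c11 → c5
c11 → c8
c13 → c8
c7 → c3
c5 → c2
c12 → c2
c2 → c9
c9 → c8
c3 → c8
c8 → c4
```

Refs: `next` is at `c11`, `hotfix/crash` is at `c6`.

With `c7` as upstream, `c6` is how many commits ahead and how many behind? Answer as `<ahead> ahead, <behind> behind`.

Reachable from c6: {c11, c2, c4, c5, c6, c8, c9}.
Reachable from c7: {c3, c4, c7, c8}.
Only in c6's history (ahead): {c11, c2, c5, c6, c9} — 5.
Only in c7's history (behind): {c3, c7} — 2.

5 ahead, 2 behind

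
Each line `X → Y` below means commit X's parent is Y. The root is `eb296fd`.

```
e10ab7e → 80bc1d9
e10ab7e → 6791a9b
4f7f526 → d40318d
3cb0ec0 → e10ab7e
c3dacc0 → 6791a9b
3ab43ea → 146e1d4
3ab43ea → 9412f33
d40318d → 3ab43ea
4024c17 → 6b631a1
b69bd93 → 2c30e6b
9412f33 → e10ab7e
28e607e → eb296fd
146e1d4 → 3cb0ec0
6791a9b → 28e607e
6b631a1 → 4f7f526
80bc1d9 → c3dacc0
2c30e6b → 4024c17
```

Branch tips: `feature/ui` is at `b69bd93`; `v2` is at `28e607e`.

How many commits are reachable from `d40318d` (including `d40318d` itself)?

11

Walking parent pointers from d40318d: reachable set = {146e1d4, 28e607e, 3ab43ea, 3cb0ec0, 6791a9b, 80bc1d9, 9412f33, c3dacc0, d40318d, e10ab7e, eb296fd}.
That is 11 commits.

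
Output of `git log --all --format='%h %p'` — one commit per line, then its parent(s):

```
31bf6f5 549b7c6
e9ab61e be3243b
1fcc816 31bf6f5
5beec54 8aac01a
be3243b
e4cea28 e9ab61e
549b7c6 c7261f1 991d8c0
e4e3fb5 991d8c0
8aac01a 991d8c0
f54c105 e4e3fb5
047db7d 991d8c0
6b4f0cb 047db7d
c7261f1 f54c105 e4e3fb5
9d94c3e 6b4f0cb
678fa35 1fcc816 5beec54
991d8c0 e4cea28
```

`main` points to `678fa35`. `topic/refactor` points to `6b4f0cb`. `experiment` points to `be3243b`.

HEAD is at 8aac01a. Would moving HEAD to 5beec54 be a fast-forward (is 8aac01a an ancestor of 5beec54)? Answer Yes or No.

A fast-forward from 8aac01a to 5beec54 is possible iff 8aac01a is an ancestor of 5beec54.
Ancestors of 5beec54: {5beec54, 8aac01a, 991d8c0, be3243b, e4cea28, e9ab61e}.
8aac01a is among them, so fast-forward is possible.

Yes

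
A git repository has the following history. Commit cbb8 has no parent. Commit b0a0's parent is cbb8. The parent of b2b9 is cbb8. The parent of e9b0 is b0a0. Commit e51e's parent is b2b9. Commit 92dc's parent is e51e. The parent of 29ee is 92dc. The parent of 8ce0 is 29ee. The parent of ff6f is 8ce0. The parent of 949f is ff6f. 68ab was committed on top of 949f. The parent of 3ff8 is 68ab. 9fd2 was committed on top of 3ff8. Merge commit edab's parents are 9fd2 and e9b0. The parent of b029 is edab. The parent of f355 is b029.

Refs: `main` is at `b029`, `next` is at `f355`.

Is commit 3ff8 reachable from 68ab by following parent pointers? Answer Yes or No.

No

Ancestors of 68ab: {29ee, 68ab, 8ce0, 92dc, 949f, b2b9, cbb8, e51e, ff6f}.
3ff8 is not in that set, so it is not an ancestor of 68ab.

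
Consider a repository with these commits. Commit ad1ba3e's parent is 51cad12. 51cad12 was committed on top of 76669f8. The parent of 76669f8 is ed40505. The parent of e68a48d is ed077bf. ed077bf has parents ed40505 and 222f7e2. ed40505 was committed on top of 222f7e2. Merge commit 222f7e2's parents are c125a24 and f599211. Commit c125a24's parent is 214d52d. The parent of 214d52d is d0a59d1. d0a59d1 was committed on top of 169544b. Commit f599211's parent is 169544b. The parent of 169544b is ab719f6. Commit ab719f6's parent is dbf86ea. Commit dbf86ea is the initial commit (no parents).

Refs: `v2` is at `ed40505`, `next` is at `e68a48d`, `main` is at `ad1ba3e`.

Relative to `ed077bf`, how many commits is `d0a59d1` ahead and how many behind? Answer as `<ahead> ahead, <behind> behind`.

Reachable from d0a59d1: {169544b, ab719f6, d0a59d1, dbf86ea}.
Reachable from ed077bf: {169544b, 214d52d, 222f7e2, ab719f6, c125a24, d0a59d1, dbf86ea, ed077bf, ed40505, f599211}.
Only in d0a59d1's history (ahead): {} — 0.
Only in ed077bf's history (behind): {214d52d, 222f7e2, c125a24, ed077bf, ed40505, f599211} — 6.

0 ahead, 6 behind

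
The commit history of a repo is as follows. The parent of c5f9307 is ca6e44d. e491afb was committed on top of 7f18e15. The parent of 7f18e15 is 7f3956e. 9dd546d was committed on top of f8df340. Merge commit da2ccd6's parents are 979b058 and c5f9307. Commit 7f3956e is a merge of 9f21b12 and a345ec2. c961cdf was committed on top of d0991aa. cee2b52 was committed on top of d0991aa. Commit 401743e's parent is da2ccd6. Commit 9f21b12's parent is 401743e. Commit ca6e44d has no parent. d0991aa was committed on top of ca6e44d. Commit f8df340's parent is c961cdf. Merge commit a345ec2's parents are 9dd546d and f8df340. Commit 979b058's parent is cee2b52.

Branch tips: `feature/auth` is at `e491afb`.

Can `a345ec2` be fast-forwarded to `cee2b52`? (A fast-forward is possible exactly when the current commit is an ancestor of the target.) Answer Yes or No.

A fast-forward from a345ec2 to cee2b52 is possible iff a345ec2 is an ancestor of cee2b52.
Ancestors of cee2b52: {ca6e44d, cee2b52, d0991aa}.
a345ec2 is not among them, so fast-forward is not possible.

No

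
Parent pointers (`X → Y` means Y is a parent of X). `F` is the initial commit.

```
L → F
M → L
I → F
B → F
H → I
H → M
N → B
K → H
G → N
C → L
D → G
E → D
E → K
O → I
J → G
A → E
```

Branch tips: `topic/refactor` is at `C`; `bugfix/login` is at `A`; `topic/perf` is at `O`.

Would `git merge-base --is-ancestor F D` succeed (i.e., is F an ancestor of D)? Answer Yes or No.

Yes

Ancestors of D (commits reachable by following parents): {B, D, F, G, N}.
F is in that set, so it is an ancestor of D.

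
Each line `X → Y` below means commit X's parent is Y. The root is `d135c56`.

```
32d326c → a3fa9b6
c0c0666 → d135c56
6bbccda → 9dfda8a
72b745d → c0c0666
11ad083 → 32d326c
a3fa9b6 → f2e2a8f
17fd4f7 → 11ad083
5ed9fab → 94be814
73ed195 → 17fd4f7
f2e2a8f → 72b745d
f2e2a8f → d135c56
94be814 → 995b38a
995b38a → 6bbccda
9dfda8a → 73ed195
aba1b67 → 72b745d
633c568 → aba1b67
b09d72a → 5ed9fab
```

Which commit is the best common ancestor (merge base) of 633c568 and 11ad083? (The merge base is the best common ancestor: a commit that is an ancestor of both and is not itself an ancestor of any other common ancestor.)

Ancestors of 633c568: {633c568, 72b745d, aba1b67, c0c0666, d135c56}.
Ancestors of 11ad083: {11ad083, 32d326c, 72b745d, a3fa9b6, c0c0666, d135c56, f2e2a8f}.
Common ancestors: {72b745d, c0c0666, d135c56}.
Among these, 72b745d is not an ancestor of any other common ancestor — it is the merge base.

72b745d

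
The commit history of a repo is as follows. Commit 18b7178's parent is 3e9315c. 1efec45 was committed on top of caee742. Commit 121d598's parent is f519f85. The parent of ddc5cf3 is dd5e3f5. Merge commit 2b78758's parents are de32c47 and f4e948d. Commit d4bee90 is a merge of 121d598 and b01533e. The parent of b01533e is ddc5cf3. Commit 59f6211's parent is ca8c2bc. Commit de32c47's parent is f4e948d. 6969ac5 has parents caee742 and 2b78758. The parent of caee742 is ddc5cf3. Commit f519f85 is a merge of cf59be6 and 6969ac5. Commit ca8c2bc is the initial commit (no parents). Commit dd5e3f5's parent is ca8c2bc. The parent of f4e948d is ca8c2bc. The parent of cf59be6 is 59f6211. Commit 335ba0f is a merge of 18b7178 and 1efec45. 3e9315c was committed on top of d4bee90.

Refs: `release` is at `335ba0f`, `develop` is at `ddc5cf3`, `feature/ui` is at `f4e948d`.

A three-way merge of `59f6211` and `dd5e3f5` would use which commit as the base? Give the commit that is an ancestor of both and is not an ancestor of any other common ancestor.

ca8c2bc

Ancestors of 59f6211: {59f6211, ca8c2bc}.
Ancestors of dd5e3f5: {ca8c2bc, dd5e3f5}.
Common ancestors: {ca8c2bc}.
The only common ancestor is ca8c2bc, so it is the merge base.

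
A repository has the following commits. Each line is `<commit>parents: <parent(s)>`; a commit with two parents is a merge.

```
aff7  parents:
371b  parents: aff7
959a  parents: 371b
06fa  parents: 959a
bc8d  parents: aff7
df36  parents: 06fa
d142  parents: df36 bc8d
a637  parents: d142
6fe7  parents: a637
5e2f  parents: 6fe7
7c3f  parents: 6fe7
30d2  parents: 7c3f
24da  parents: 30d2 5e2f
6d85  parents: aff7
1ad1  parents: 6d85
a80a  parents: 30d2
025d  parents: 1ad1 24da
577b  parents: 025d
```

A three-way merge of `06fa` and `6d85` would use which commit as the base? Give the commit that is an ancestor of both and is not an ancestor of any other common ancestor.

aff7

Ancestors of 06fa: {06fa, 371b, 959a, aff7}.
Ancestors of 6d85: {6d85, aff7}.
Common ancestors: {aff7}.
The only common ancestor is aff7, so it is the merge base.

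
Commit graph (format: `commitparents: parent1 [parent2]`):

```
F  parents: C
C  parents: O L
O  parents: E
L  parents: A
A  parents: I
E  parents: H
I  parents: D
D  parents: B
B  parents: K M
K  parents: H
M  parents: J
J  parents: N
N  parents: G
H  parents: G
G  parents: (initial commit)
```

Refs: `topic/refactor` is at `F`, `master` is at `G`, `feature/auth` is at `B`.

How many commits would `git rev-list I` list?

9

Walking parent pointers from I: reachable set = {B, D, G, H, I, J, K, M, N}.
That is 9 commits.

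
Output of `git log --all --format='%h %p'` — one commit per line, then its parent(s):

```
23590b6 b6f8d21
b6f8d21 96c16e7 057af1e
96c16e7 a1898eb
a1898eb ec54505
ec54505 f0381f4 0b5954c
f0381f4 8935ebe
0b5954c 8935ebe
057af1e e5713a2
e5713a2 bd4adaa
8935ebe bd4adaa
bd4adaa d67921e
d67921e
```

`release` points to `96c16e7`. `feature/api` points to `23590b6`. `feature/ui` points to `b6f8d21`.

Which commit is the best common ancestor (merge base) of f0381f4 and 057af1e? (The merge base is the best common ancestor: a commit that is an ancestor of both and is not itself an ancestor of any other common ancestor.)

bd4adaa

Ancestors of f0381f4: {8935ebe, bd4adaa, d67921e, f0381f4}.
Ancestors of 057af1e: {057af1e, bd4adaa, d67921e, e5713a2}.
Common ancestors: {bd4adaa, d67921e}.
Among these, bd4adaa is not an ancestor of any other common ancestor — it is the merge base.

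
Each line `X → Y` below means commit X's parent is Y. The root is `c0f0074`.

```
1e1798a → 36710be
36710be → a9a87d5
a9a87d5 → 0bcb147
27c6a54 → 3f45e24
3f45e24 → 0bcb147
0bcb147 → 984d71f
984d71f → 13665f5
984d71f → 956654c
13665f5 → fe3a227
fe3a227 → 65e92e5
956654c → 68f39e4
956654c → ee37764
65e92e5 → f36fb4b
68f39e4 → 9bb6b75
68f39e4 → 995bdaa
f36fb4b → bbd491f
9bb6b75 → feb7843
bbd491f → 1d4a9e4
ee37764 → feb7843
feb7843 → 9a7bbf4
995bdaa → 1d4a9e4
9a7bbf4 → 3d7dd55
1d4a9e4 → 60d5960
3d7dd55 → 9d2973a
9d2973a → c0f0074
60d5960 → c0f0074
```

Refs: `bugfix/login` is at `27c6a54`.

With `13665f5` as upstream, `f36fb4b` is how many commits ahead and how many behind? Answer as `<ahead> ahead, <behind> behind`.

Reachable from f36fb4b: {1d4a9e4, 60d5960, bbd491f, c0f0074, f36fb4b}.
Reachable from 13665f5: {13665f5, 1d4a9e4, 60d5960, 65e92e5, bbd491f, c0f0074, f36fb4b, fe3a227}.
Only in f36fb4b's history (ahead): {} — 0.
Only in 13665f5's history (behind): {13665f5, 65e92e5, fe3a227} — 3.

0 ahead, 3 behind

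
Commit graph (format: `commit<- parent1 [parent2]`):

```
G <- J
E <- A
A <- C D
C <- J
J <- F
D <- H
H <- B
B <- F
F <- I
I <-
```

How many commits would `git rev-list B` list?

Walking parent pointers from B: reachable set = {B, F, I}.
That is 3 commits.

3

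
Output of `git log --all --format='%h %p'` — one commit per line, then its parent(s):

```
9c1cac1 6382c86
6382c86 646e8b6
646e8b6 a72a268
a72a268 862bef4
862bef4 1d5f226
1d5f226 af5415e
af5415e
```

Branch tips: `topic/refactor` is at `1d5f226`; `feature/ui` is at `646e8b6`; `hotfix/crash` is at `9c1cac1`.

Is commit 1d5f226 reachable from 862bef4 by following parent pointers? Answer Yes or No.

Ancestors of 862bef4 (commits reachable by following parents): {1d5f226, 862bef4, af5415e}.
1d5f226 is in that set, so it is an ancestor of 862bef4.

Yes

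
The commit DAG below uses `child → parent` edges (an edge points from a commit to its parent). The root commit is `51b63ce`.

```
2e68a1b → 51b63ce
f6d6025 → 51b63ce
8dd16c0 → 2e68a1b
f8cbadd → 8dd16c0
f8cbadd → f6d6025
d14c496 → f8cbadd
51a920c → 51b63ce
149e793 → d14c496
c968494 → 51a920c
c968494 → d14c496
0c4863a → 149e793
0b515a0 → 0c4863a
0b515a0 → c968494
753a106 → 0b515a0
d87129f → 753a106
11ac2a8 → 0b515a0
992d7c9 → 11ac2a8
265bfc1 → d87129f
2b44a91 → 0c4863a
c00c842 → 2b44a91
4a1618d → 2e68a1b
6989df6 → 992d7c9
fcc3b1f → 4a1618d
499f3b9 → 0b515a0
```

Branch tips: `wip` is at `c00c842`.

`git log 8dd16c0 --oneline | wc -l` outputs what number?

3

Walking parent pointers from 8dd16c0: reachable set = {2e68a1b, 51b63ce, 8dd16c0}.
That is 3 commits.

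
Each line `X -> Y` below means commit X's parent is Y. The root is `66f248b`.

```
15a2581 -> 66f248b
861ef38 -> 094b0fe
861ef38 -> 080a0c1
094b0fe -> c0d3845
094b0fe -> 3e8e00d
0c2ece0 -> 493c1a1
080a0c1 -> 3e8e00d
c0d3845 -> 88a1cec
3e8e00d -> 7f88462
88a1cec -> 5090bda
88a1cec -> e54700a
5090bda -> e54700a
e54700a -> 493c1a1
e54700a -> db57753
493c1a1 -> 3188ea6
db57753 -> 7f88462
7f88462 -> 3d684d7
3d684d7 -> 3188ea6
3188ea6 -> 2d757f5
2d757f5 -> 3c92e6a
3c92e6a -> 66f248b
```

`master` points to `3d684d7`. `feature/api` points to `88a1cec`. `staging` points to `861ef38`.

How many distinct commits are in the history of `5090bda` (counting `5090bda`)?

10

Walking parent pointers from 5090bda: reachable set = {2d757f5, 3188ea6, 3c92e6a, 3d684d7, 493c1a1, 5090bda, 66f248b, 7f88462, db57753, e54700a}.
That is 10 commits.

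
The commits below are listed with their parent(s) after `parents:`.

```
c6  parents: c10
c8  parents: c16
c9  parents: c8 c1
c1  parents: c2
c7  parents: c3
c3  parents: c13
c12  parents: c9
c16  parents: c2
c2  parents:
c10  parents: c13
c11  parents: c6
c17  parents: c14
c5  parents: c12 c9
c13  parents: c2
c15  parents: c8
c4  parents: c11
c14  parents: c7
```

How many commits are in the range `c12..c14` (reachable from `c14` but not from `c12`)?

4

Reachable from c14: {c13, c14, c2, c3, c7}.
Reachable from c12: {c1, c12, c16, c2, c8, c9}.
In c14's history but not c12's: {c13, c14, c3, c7} — 4 commits.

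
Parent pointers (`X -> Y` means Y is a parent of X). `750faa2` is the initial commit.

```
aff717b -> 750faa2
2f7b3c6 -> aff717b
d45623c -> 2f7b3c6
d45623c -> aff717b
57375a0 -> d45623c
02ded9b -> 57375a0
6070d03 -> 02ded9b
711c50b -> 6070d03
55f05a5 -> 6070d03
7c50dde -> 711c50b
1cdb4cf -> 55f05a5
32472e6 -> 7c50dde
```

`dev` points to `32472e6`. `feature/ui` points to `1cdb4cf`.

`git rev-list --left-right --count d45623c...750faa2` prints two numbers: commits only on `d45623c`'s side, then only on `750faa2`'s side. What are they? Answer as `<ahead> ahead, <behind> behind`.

3 ahead, 0 behind

Reachable from d45623c: {2f7b3c6, 750faa2, aff717b, d45623c}.
Reachable from 750faa2: {750faa2}.
Only in d45623c's history (ahead): {2f7b3c6, aff717b, d45623c} — 3.
Only in 750faa2's history (behind): {} — 0.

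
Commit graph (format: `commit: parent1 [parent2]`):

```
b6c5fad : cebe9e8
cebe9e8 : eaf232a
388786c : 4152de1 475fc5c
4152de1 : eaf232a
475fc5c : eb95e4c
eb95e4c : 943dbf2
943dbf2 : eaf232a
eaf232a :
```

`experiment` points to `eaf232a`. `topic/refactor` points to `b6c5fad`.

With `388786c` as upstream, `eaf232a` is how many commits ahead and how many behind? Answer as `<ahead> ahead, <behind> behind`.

Reachable from eaf232a: {eaf232a}.
Reachable from 388786c: {388786c, 4152de1, 475fc5c, 943dbf2, eaf232a, eb95e4c}.
Only in eaf232a's history (ahead): {} — 0.
Only in 388786c's history (behind): {388786c, 4152de1, 475fc5c, 943dbf2, eb95e4c} — 5.

0 ahead, 5 behind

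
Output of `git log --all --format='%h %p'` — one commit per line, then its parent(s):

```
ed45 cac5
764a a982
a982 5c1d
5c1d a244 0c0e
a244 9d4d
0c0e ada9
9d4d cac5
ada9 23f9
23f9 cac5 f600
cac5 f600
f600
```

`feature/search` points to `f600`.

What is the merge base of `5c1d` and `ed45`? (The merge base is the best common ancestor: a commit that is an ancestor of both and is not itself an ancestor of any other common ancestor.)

Ancestors of 5c1d: {0c0e, 23f9, 5c1d, 9d4d, a244, ada9, cac5, f600}.
Ancestors of ed45: {cac5, ed45, f600}.
Common ancestors: {cac5, f600}.
Among these, cac5 is not an ancestor of any other common ancestor — it is the merge base.

cac5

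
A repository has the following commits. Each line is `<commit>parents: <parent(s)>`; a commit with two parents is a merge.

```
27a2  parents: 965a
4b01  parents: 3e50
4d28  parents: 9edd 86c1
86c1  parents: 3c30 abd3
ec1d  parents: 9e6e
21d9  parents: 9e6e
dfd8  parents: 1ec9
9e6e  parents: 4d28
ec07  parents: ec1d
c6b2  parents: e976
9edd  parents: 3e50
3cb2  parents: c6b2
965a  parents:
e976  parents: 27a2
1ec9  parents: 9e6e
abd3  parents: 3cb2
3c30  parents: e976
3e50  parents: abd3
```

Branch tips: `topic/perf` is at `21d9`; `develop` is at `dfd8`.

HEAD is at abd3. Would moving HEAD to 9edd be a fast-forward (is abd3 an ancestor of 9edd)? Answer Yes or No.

A fast-forward from abd3 to 9edd is possible iff abd3 is an ancestor of 9edd.
Ancestors of 9edd: {27a2, 3cb2, 3e50, 965a, 9edd, abd3, c6b2, e976}.
abd3 is among them, so fast-forward is possible.

Yes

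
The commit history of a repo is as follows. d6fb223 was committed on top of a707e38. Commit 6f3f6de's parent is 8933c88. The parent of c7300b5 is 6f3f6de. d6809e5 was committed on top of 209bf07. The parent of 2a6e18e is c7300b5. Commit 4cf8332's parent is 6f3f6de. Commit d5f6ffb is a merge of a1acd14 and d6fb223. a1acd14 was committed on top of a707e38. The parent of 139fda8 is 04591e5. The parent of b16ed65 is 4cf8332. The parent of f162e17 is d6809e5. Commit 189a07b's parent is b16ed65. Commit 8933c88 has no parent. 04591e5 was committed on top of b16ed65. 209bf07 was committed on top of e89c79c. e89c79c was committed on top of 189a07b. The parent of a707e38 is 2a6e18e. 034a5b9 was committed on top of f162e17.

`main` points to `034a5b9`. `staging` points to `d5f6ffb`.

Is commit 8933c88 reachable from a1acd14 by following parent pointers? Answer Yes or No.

Ancestors of a1acd14 (commits reachable by following parents): {2a6e18e, 6f3f6de, 8933c88, a1acd14, a707e38, c7300b5}.
8933c88 is in that set, so it is an ancestor of a1acd14.

Yes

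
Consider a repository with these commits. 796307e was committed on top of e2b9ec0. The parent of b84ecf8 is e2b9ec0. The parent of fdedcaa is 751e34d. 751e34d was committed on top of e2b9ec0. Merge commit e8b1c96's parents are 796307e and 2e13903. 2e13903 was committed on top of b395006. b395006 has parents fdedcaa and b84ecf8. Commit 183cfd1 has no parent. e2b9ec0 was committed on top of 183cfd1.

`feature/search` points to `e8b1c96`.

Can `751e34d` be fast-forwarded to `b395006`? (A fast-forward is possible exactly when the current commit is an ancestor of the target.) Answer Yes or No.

A fast-forward from 751e34d to b395006 is possible iff 751e34d is an ancestor of b395006.
Ancestors of b395006: {183cfd1, 751e34d, b395006, b84ecf8, e2b9ec0, fdedcaa}.
751e34d is among them, so fast-forward is possible.

Yes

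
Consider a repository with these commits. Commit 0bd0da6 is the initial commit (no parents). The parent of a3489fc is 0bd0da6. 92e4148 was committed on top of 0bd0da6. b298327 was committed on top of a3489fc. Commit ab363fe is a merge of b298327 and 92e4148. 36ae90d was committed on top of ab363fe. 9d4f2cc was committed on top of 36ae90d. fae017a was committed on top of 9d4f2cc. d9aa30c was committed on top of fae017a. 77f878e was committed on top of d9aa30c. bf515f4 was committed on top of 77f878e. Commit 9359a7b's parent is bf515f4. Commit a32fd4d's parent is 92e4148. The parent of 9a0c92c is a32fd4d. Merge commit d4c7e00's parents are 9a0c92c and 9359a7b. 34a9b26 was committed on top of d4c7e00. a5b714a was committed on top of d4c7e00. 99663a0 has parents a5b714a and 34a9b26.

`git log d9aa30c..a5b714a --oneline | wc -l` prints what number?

Reachable from a5b714a: {0bd0da6, 36ae90d, 77f878e, 92e4148, 9359a7b, 9a0c92c, 9d4f2cc, a32fd4d, a3489fc, a5b714a, ab363fe, b298327, bf515f4, d4c7e00, d9aa30c, fae017a}.
Reachable from d9aa30c: {0bd0da6, 36ae90d, 92e4148, 9d4f2cc, a3489fc, ab363fe, b298327, d9aa30c, fae017a}.
In a5b714a's history but not d9aa30c's: {77f878e, 9359a7b, 9a0c92c, a32fd4d, a5b714a, bf515f4, d4c7e00} — 7 commits.

7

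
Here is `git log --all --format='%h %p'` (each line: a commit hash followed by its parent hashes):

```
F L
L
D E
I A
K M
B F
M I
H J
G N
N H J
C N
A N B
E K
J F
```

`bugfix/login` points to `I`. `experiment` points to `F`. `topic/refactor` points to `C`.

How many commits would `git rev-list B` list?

Walking parent pointers from B: reachable set = {B, F, L}.
That is 3 commits.

3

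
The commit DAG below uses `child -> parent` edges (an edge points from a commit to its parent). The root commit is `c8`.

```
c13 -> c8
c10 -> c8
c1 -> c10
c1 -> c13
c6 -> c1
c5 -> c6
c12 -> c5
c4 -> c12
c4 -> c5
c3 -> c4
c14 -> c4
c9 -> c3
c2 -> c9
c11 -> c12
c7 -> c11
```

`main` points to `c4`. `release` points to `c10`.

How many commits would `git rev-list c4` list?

Walking parent pointers from c4: reachable set = {c1, c10, c12, c13, c4, c5, c6, c8}.
That is 8 commits.

8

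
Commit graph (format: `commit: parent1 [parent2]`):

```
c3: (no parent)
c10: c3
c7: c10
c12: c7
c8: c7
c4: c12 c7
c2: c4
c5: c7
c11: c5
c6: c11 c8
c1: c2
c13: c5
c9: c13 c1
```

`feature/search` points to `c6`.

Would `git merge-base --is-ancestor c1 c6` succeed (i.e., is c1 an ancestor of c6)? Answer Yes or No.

No

Ancestors of c6: {c10, c11, c3, c5, c6, c7, c8}.
c1 is not in that set, so it is not an ancestor of c6.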